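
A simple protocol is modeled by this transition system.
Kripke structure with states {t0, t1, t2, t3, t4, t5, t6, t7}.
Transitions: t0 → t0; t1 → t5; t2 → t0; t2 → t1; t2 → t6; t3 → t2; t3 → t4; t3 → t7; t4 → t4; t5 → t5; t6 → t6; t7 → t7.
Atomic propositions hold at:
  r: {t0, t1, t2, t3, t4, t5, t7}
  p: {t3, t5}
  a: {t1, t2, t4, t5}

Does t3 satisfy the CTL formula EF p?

EF p: least fixpoint, start Z0 = {t3, t5}, add states with some successor in Z. Z1 = {t1, t3, t5}; Z2 = {t1, t2, t3, t5}; fixed.
Sat(EF p) = {t1, t2, t3, t5}
t3 ∈ Sat(EF p) = {t1, t2, t3, t5}, so the formula holds at t3.

Yes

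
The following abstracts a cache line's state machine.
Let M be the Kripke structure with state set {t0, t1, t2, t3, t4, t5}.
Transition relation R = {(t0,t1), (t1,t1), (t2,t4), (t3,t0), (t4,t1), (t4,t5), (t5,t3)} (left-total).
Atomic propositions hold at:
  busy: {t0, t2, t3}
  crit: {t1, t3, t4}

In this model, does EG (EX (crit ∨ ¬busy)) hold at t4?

Yes

Sat(¬busy) = {t1, t4, t5}
Sat(crit ∨ ¬busy) = {t1, t3, t4, t5}
Sat(EX (crit ∨ ¬busy)) = {s : some successor in {t1, t3, t4, t5}} = {t0, t1, t2, t4, t5}
EG (EX (crit ∨ ¬busy)): greatest fixpoint, start Z0 = {t0, t1, t2, t4, t5}, keep only states in Sat with some successor in Z. Z1 = {t0, t1, t2, t4}; fixed.
Sat(EG (EX (crit ∨ ¬busy))) = {t0, t1, t2, t4}
t4 ∈ Sat(EG (EX (crit ∨ ¬busy))) = {t0, t1, t2, t4}, so the formula holds at t4.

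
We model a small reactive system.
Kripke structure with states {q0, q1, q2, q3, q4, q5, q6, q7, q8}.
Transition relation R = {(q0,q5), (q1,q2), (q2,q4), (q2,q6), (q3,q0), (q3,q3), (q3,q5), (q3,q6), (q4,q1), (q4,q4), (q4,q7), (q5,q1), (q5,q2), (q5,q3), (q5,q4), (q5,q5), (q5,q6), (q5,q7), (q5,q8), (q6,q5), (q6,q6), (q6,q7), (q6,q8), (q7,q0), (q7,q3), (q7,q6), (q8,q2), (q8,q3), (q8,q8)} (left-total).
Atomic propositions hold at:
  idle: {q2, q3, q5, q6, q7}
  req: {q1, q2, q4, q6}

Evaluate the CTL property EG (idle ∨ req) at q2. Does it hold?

Yes

Sat(idle ∨ req) = {q1, q2, q3, q4, q5, q6, q7}
EG (idle ∨ req): greatest fixpoint, start Z0 = {q1, q2, q3, q4, q5, q6, q7}, keep only states in Sat with some successor in Z. Already a fixed point.
Sat(EG (idle ∨ req)) = {q1, q2, q3, q4, q5, q6, q7}
q2 ∈ Sat(EG (idle ∨ req)) = {q1, q2, q3, q4, q5, q6, q7}, so the formula holds at q2.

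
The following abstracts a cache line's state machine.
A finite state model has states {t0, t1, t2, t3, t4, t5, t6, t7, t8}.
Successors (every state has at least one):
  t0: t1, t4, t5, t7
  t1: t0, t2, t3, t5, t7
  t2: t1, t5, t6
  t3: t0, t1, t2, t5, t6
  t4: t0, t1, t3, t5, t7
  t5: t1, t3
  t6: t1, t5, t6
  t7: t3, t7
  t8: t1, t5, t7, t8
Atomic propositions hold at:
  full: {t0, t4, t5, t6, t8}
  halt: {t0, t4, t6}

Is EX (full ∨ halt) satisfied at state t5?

No

Sat(full ∨ halt) = {t0, t4, t5, t6, t8}
Sat(EX (full ∨ halt)) = {s : some successor in {t0, t4, t5, t6, t8}} = {t0, t1, t2, t3, t4, t6, t8}
t5 ∉ Sat(EX (full ∨ halt)) = {t0, t1, t2, t3, t4, t6, t8}, so the formula does not hold at t5.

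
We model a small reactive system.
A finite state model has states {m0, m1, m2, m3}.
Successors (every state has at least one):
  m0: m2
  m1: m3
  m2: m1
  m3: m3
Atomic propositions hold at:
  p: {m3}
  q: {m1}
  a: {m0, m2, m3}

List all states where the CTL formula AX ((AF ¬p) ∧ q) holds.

Sat(¬p) = {m0, m1, m2}
AF ¬p: least fixpoint, start Z0 = {m0, m1, m2}, add states with every successor in Z. Already a fixed point.
Sat(AF ¬p) = {m0, m1, m2}
Sat((AF ¬p) ∧ q) = {m1}
Sat(AX ((AF ¬p) ∧ q)) = {s : every successor in {m1}} = {m2}

{m2}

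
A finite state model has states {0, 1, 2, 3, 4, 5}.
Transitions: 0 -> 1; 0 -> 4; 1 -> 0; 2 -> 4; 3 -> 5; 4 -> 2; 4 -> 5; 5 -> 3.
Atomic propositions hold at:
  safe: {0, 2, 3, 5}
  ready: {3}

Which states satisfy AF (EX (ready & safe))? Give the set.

{3, 5}

Sat(ready & safe) = {3}
Sat(EX (ready & safe)) = {s : some successor in {3}} = {5}
AF (EX (ready & safe)): least fixpoint, start Z0 = {5}, add states with every successor in Z. Z1 = {3, 5}; fixed.
Sat(AF (EX (ready & safe))) = {3, 5}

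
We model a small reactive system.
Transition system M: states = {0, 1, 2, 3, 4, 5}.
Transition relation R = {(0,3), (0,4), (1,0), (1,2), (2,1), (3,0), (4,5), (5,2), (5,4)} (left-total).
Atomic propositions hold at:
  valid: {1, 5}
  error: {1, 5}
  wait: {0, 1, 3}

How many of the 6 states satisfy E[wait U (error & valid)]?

Sat(error & valid) = {1, 5}
E[wait U (error & valid)]: least fixpoint, start Z0 = Sat((error & valid)) = {1, 5}, add states in Sat(wait) with some successor in Z. Already a fixed point.
Sat(E[wait U (error & valid)]) = {1, 5}
|Sat(E[wait U (error & valid)])| = |{1, 5}| = 2.

2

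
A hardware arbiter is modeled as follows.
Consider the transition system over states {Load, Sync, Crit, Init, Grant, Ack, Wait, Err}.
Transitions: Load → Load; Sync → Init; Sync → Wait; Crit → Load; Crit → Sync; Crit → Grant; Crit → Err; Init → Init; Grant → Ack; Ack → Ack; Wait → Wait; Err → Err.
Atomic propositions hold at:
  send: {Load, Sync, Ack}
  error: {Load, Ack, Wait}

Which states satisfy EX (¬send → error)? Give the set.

{Load, Sync, Crit, Grant, Ack, Wait}

Sat(¬send) = {Crit, Init, Grant, Wait, Err}
Sat(¬send → error) = {Load, Sync, Ack, Wait}
Sat(EX (¬send → error)) = {s : some successor in {Load, Sync, Ack, Wait}} = {Load, Sync, Crit, Grant, Ack, Wait}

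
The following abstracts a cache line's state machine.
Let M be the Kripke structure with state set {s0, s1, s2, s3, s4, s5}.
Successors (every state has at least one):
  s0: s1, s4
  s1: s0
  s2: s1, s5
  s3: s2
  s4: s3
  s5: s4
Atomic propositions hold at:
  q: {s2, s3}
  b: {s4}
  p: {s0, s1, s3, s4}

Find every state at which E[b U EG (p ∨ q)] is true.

{s0, s1, s2, s3, s4}

Sat(p ∨ q) = {s0, s1, s2, s3, s4}
EG (p ∨ q): greatest fixpoint, start Z0 = {s0, s1, s2, s3, s4}, keep only states in Sat with some successor in Z. Already a fixed point.
Sat(EG (p ∨ q)) = {s0, s1, s2, s3, s4}
E[b U EG (p ∨ q)]: least fixpoint, start Z0 = Sat(EG (p ∨ q)) = {s0, s1, s2, s3, s4}, add states in Sat(b) with some successor in Z. Already a fixed point.
Sat(E[b U EG (p ∨ q)]) = {s0, s1, s2, s3, s4}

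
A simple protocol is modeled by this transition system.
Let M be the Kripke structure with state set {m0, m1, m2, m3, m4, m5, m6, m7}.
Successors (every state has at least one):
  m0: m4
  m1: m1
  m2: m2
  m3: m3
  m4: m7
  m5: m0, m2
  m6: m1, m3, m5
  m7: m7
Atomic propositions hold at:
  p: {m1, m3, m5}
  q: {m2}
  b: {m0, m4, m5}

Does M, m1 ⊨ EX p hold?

Yes

Sat(EX p) = {s : some successor in {m1, m3, m5}} = {m1, m3, m6}
m1 ∈ Sat(EX p) = {m1, m3, m6}, so the formula holds at m1.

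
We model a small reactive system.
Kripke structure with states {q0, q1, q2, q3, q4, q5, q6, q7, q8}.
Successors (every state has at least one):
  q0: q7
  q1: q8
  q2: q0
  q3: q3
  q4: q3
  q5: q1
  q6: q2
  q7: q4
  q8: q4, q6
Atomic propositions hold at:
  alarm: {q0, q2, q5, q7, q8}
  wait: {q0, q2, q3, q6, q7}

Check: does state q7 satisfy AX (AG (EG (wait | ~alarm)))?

Sat(~alarm) = {q1, q3, q4, q6}
Sat(wait | ~alarm) = {q0, q1, q2, q3, q4, q6, q7}
EG (wait | ~alarm): greatest fixpoint, start Z0 = {q0, q1, q2, q3, q4, q6, q7}, keep only states in Sat with some successor in Z. Z1 = {q0, q2, q3, q4, q6, q7}; fixed.
Sat(EG (wait | ~alarm)) = {q0, q2, q3, q4, q6, q7}
AG (EG (wait | ~alarm)): greatest fixpoint, start Z0 = {q0, q2, q3, q4, q6, q7}, keep only states in Sat with every successor in Z. Already a fixed point.
Sat(AG (EG (wait | ~alarm))) = {q0, q2, q3, q4, q6, q7}
Sat(AX (AG (EG (wait | ~alarm)))) = {s : every successor in {q0, q2, q3, q4, q6, q7}} = {q0, q2, q3, q4, q6, q7, q8}
q7 ∈ Sat(AX (AG (EG (wait | ~alarm)))) = {q0, q2, q3, q4, q6, q7, q8}, so the formula holds at q7.

Yes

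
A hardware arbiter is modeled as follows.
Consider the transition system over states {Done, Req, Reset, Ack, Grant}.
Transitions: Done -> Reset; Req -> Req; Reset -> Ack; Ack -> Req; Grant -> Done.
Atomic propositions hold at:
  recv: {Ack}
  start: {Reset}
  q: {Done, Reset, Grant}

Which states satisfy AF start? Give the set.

{Done, Reset, Grant}

AF start: least fixpoint, start Z0 = {Reset}, add states with every successor in Z. Z1 = {Done, Reset}; Z2 = {Done, Reset, Grant}; fixed.
Sat(AF start) = {Done, Reset, Grant}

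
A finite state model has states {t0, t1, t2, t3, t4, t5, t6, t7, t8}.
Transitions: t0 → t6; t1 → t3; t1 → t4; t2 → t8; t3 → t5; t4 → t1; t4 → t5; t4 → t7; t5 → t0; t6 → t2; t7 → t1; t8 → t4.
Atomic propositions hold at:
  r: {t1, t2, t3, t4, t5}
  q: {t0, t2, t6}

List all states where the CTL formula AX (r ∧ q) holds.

Sat(r ∧ q) = {t2}
Sat(AX (r ∧ q)) = {s : every successor in {t2}} = {t6}

{t6}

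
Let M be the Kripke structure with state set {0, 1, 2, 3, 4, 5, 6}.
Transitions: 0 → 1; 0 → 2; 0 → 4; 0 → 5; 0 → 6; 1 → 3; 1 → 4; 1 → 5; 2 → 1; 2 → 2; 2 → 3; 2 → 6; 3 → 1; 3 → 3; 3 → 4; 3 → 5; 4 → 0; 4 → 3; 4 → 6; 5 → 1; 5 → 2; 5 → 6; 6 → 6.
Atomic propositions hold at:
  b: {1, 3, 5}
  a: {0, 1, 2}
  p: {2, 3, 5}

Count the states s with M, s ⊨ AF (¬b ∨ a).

Sat(¬b) = {0, 2, 4, 6}
Sat(¬b ∨ a) = {0, 1, 2, 4, 6}
AF (¬b ∨ a): least fixpoint, start Z0 = {0, 1, 2, 4, 6}, add states with every successor in Z. Z1 = {0, 1, 2, 4, 5, 6}; fixed.
Sat(AF (¬b ∨ a)) = {0, 1, 2, 4, 5, 6}
|Sat(AF (¬b ∨ a))| = |{0, 1, 2, 4, 5, 6}| = 6.

6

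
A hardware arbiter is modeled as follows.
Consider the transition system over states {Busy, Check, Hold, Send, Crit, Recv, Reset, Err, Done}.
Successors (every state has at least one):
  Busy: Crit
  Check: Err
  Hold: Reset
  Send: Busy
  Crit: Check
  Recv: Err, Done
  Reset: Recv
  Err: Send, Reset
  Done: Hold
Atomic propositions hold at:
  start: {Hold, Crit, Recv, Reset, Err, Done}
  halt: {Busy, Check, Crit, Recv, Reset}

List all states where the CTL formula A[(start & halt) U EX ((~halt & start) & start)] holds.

Sat(start & halt) = {Crit, Recv, Reset}
Sat(~halt) = {Hold, Send, Err, Done}
Sat(~halt & start) = {Hold, Err, Done}
Sat((~halt & start) & start) = {Hold, Err, Done}
Sat(EX ((~halt & start) & start)) = {s : some successor in {Hold, Err, Done}} = {Check, Recv, Done}
A[(start & halt) U EX ((~halt & start) & start)]: least fixpoint, start Z0 = Sat(EX ((~halt & start) & start)) = {Check, Recv, Done}, add states in Sat(start & halt) with every successor in Z. Z1 = {Check, Crit, Recv, Reset, Done}; fixed.
Sat(A[(start & halt) U EX ((~halt & start) & start)]) = {Check, Crit, Recv, Reset, Done}

{Check, Crit, Recv, Reset, Done}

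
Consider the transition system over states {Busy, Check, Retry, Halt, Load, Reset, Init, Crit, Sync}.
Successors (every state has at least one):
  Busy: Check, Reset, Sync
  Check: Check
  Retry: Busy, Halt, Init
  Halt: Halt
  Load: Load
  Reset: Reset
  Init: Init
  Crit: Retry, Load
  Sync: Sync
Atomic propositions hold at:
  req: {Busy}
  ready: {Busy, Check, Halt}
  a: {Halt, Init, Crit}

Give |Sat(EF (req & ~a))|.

3

Sat(~a) = {Busy, Check, Retry, Load, Reset, Sync}
Sat(req & ~a) = {Busy}
EF (req & ~a): least fixpoint, start Z0 = {Busy}, add states with some successor in Z. Z1 = {Busy, Retry}; Z2 = {Busy, Retry, Crit}; fixed.
Sat(EF (req & ~a)) = {Busy, Retry, Crit}
|Sat(EF (req & ~a))| = |{Busy, Retry, Crit}| = 3.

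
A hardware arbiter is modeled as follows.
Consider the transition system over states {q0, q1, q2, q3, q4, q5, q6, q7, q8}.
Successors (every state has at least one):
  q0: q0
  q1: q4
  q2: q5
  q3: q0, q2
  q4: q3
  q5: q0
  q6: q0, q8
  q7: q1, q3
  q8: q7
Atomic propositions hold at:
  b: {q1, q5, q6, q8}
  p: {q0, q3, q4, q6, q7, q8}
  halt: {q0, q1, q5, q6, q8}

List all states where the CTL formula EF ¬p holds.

{q1, q2, q3, q4, q5, q6, q7, q8}

Sat(¬p) = {q1, q2, q5}
EF ¬p: least fixpoint, start Z0 = {q1, q2, q5}, add states with some successor in Z. Z1 = {q1, q2, q3, q5, q7}; Z2 = {q1, q2, q3, q4, q5, q7, q8}; Z3 = {q1, q2, q3, q4, q5, q6, q7, q8}; fixed.
Sat(EF ¬p) = {q1, q2, q3, q4, q5, q6, q7, q8}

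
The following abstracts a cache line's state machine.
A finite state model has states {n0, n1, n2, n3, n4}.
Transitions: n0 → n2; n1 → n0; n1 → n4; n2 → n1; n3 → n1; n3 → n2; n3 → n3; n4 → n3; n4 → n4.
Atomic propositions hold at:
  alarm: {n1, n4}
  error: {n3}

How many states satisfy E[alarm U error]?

E[alarm U error]: least fixpoint, start Z0 = Sat(error) = {n3}, add states in Sat(alarm) with some successor in Z. Z1 = {n3, n4}; Z2 = {n1, n3, n4}; fixed.
Sat(E[alarm U error]) = {n1, n3, n4}
|Sat(E[alarm U error])| = |{n1, n3, n4}| = 3.

3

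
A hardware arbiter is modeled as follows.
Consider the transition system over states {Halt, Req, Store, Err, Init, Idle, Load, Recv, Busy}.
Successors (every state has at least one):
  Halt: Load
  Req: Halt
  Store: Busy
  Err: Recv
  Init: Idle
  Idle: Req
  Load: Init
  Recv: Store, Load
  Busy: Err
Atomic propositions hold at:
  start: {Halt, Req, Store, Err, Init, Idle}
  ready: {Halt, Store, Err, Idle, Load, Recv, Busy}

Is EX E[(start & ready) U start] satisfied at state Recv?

Sat(start & ready) = {Halt, Store, Err, Idle}
E[(start & ready) U start]: least fixpoint, start Z0 = Sat(start) = {Halt, Req, Store, Err, Init, Idle}, add states in Sat(start & ready) with some successor in Z. Already a fixed point.
Sat(E[(start & ready) U start]) = {Halt, Req, Store, Err, Init, Idle}
Sat(EX E[(start & ready) U start]) = {s : some successor in {Halt, Req, Store, Err, Init, Idle}} = {Req, Init, Idle, Load, Recv, Busy}
Recv ∈ Sat(EX E[(start & ready) U start]) = {Req, Init, Idle, Load, Recv, Busy}, so the formula holds at Recv.

Yes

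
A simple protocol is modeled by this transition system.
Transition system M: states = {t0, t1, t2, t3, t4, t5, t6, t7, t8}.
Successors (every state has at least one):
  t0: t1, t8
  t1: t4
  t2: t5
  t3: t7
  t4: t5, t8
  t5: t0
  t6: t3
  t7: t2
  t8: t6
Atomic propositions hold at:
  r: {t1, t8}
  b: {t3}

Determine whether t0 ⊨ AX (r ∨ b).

Sat(r ∨ b) = {t1, t3, t8}
Sat(AX (r ∨ b)) = {s : every successor in {t1, t3, t8}} = {t0, t6}
t0 ∈ Sat(AX (r ∨ b)) = {t0, t6}, so the formula holds at t0.

Yes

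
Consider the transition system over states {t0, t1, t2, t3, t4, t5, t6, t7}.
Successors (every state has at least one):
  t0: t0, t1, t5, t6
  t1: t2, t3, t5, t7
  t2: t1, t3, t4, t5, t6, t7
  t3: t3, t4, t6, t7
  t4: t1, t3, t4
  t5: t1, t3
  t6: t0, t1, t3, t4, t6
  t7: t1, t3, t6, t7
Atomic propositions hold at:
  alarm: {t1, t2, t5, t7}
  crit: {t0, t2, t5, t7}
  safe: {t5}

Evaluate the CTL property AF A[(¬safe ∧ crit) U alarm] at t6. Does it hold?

Sat(¬safe) = {t0, t1, t2, t3, t4, t6, t7}
Sat(¬safe ∧ crit) = {t0, t2, t7}
A[(¬safe ∧ crit) U alarm]: least fixpoint, start Z0 = Sat(alarm) = {t1, t2, t5, t7}, add states in Sat(¬safe ∧ crit) with every successor in Z. Already a fixed point.
Sat(A[(¬safe ∧ crit) U alarm]) = {t1, t2, t5, t7}
AF A[(¬safe ∧ crit) U alarm]: least fixpoint, start Z0 = {t1, t2, t5, t7}, add states with every successor in Z. Already a fixed point.
Sat(AF A[(¬safe ∧ crit) U alarm]) = {t1, t2, t5, t7}
t6 ∉ Sat(AF A[(¬safe ∧ crit) U alarm]) = {t1, t2, t5, t7}, so the formula does not hold at t6.

No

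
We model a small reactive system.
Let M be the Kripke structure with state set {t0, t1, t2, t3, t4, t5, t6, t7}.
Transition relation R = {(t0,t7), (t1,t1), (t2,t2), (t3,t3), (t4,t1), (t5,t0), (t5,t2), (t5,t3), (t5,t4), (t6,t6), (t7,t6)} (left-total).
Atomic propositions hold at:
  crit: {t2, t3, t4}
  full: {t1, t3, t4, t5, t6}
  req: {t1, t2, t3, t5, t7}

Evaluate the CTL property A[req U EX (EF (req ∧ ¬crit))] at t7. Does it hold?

No

Sat(¬crit) = {t0, t1, t5, t6, t7}
Sat(req ∧ ¬crit) = {t1, t5, t7}
EF (req ∧ ¬crit): least fixpoint, start Z0 = {t1, t5, t7}, add states with some successor in Z. Z1 = {t0, t1, t4, t5, t7}; fixed.
Sat(EF (req ∧ ¬crit)) = {t0, t1, t4, t5, t7}
Sat(EX (EF (req ∧ ¬crit))) = {s : some successor in {t0, t1, t4, t5, t7}} = {t0, t1, t4, t5}
A[req U EX (EF (req ∧ ¬crit))]: least fixpoint, start Z0 = Sat(EX (EF (req ∧ ¬crit))) = {t0, t1, t4, t5}, add states in Sat(req) with every successor in Z. Already a fixed point.
Sat(A[req U EX (EF (req ∧ ¬crit))]) = {t0, t1, t4, t5}
t7 ∉ Sat(A[req U EX (EF (req ∧ ¬crit))]) = {t0, t1, t4, t5}, so the formula does not hold at t7.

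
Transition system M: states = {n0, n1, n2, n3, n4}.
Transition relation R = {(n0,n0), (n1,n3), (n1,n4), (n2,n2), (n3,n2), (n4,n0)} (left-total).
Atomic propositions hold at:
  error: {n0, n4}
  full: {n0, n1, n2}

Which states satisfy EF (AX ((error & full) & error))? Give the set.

Sat(error & full) = {n0}
Sat((error & full) & error) = {n0}
Sat(AX ((error & full) & error)) = {s : every successor in {n0}} = {n0, n4}
EF (AX ((error & full) & error)): least fixpoint, start Z0 = {n0, n4}, add states with some successor in Z. Z1 = {n0, n1, n4}; fixed.
Sat(EF (AX ((error & full) & error))) = {n0, n1, n4}

{n0, n1, n4}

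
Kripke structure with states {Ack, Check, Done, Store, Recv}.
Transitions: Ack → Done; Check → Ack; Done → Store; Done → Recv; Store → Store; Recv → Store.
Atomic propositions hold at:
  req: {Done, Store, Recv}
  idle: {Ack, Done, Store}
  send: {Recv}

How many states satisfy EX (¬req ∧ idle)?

Sat(¬req) = {Ack, Check}
Sat(¬req ∧ idle) = {Ack}
Sat(EX (¬req ∧ idle)) = {s : some successor in {Ack}} = {Check}
|Sat(EX (¬req ∧ idle))| = |{Check}| = 1.

1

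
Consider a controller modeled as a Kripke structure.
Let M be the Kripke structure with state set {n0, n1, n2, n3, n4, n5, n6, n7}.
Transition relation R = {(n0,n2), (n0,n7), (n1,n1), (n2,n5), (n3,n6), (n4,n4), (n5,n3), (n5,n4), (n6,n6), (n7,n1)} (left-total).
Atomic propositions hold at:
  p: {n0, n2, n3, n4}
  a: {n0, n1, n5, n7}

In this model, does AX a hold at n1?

Yes

Sat(AX a) = {s : every successor in {n0, n1, n5, n7}} = {n1, n2, n7}
n1 ∈ Sat(AX a) = {n1, n2, n7}, so the formula holds at n1.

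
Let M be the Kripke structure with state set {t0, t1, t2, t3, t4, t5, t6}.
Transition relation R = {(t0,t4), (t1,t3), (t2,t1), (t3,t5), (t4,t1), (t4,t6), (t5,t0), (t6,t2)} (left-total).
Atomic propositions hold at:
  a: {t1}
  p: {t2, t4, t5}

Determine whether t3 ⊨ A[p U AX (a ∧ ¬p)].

Sat(¬p) = {t0, t1, t3, t6}
Sat(a ∧ ¬p) = {t1}
Sat(AX (a ∧ ¬p)) = {s : every successor in {t1}} = {t2}
A[p U AX (a ∧ ¬p)]: least fixpoint, start Z0 = Sat(AX (a ∧ ¬p)) = {t2}, add states in Sat(p) with every successor in Z. Already a fixed point.
Sat(A[p U AX (a ∧ ¬p)]) = {t2}
t3 ∉ Sat(A[p U AX (a ∧ ¬p)]) = {t2}, so the formula does not hold at t3.

No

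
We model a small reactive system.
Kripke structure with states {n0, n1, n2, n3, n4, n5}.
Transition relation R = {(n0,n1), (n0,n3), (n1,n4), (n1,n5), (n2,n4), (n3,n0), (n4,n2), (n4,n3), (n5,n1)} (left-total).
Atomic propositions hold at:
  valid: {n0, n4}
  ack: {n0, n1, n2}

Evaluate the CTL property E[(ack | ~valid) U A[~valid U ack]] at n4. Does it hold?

Sat(~valid) = {n1, n2, n3, n5}
Sat(ack | ~valid) = {n0, n1, n2, n3, n5}
A[~valid U ack]: least fixpoint, start Z0 = Sat(ack) = {n0, n1, n2}, add states in Sat(~valid) with every successor in Z. Z1 = {n0, n1, n2, n3, n5}; fixed.
Sat(A[~valid U ack]) = {n0, n1, n2, n3, n5}
E[(ack | ~valid) U A[~valid U ack]]: least fixpoint, start Z0 = Sat(A[~valid U ack]) = {n0, n1, n2, n3, n5}, add states in Sat(ack | ~valid) with some successor in Z. Already a fixed point.
Sat(E[(ack | ~valid) U A[~valid U ack]]) = {n0, n1, n2, n3, n5}
n4 ∉ Sat(E[(ack | ~valid) U A[~valid U ack]]) = {n0, n1, n2, n3, n5}, so the formula does not hold at n4.

No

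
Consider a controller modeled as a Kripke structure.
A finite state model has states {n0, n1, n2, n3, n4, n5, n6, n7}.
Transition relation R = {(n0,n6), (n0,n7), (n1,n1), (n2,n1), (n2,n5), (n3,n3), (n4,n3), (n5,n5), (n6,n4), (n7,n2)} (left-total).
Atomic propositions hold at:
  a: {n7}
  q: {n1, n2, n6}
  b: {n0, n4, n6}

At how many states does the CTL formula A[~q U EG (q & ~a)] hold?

Sat(~q) = {n0, n3, n4, n5, n7}
Sat(~a) = {n0, n1, n2, n3, n4, n5, n6}
Sat(q & ~a) = {n1, n2, n6}
EG (q & ~a): greatest fixpoint, start Z0 = {n1, n2, n6}, keep only states in Sat with some successor in Z. Z1 = {n1, n2}; fixed.
Sat(EG (q & ~a)) = {n1, n2}
A[~q U EG (q & ~a)]: least fixpoint, start Z0 = Sat(EG (q & ~a)) = {n1, n2}, add states in Sat(~q) with every successor in Z. Z1 = {n1, n2, n7}; fixed.
Sat(A[~q U EG (q & ~a)]) = {n1, n2, n7}
|Sat(A[~q U EG (q & ~a)])| = |{n1, n2, n7}| = 3.

3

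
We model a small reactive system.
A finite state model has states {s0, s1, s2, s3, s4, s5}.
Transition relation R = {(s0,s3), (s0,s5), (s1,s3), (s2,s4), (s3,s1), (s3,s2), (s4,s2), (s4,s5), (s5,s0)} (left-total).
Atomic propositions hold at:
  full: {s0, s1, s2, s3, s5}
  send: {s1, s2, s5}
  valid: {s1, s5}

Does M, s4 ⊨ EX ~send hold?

No

Sat(~send) = {s0, s3, s4}
Sat(EX ~send) = {s : some successor in {s0, s3, s4}} = {s0, s1, s2, s5}
s4 ∉ Sat(EX ~send) = {s0, s1, s2, s5}, so the formula does not hold at s4.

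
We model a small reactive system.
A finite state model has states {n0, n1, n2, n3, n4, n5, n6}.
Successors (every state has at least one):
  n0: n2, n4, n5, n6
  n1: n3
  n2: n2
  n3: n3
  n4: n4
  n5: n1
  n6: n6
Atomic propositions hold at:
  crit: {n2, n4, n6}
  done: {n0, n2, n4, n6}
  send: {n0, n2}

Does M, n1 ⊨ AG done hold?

No

AG done: greatest fixpoint, start Z0 = {n0, n2, n4, n6}, keep only states in Sat with every successor in Z. Z1 = {n2, n4, n6}; fixed.
Sat(AG done) = {n2, n4, n6}
n1 ∉ Sat(AG done) = {n2, n4, n6}, so the formula does not hold at n1.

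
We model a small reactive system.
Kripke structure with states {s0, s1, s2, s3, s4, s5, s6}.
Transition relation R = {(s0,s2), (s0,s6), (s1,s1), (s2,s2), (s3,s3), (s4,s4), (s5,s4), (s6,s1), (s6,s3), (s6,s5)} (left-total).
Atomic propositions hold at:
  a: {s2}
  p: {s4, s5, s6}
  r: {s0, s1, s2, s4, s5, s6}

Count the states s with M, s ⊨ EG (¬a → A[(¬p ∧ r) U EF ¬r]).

Sat(¬a) = {s0, s1, s3, s4, s5, s6}
Sat(¬p) = {s0, s1, s2, s3}
Sat(¬p ∧ r) = {s0, s1, s2}
Sat(¬r) = {s3}
EF ¬r: least fixpoint, start Z0 = {s3}, add states with some successor in Z. Z1 = {s3, s6}; Z2 = {s0, s3, s6}; fixed.
Sat(EF ¬r) = {s0, s3, s6}
A[(¬p ∧ r) U EF ¬r]: least fixpoint, start Z0 = Sat(EF ¬r) = {s0, s3, s6}, add states in Sat(¬p ∧ r) with every successor in Z. Already a fixed point.
Sat(A[(¬p ∧ r) U EF ¬r]) = {s0, s3, s6}
Sat(¬a → A[(¬p ∧ r) U EF ¬r]) = {s0, s2, s3, s6}
EG (¬a → A[(¬p ∧ r) U EF ¬r]): greatest fixpoint, start Z0 = {s0, s2, s3, s6}, keep only states in Sat with some successor in Z. Already a fixed point.
Sat(EG (¬a → A[(¬p ∧ r) U EF ¬r])) = {s0, s2, s3, s6}
|Sat(EG (¬a → A[(¬p ∧ r) U EF ¬r]))| = |{s0, s2, s3, s6}| = 4.

4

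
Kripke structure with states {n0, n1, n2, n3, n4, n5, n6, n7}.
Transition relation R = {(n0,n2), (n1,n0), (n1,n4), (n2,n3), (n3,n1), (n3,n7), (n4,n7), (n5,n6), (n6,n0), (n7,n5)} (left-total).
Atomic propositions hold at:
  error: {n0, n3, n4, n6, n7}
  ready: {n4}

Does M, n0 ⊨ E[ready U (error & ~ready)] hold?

Sat(~ready) = {n0, n1, n2, n3, n5, n6, n7}
Sat(error & ~ready) = {n0, n3, n6, n7}
E[ready U (error & ~ready)]: least fixpoint, start Z0 = Sat((error & ~ready)) = {n0, n3, n6, n7}, add states in Sat(ready) with some successor in Z. Z1 = {n0, n3, n4, n6, n7}; fixed.
Sat(E[ready U (error & ~ready)]) = {n0, n3, n4, n6, n7}
n0 ∈ Sat(E[ready U (error & ~ready)]) = {n0, n3, n4, n6, n7}, so the formula holds at n0.

Yes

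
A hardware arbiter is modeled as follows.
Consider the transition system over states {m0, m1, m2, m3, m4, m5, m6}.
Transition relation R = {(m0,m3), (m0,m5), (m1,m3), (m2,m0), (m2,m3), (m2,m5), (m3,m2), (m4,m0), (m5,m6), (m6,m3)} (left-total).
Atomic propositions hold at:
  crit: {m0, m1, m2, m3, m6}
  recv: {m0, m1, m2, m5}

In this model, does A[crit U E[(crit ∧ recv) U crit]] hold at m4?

No

Sat(crit ∧ recv) = {m0, m1, m2}
E[(crit ∧ recv) U crit]: least fixpoint, start Z0 = Sat(crit) = {m0, m1, m2, m3, m6}, add states in Sat(crit ∧ recv) with some successor in Z. Already a fixed point.
Sat(E[(crit ∧ recv) U crit]) = {m0, m1, m2, m3, m6}
A[crit U E[(crit ∧ recv) U crit]]: least fixpoint, start Z0 = Sat(E[(crit ∧ recv) U crit]) = {m0, m1, m2, m3, m6}, add states in Sat(crit) with every successor in Z. Already a fixed point.
Sat(A[crit U E[(crit ∧ recv) U crit]]) = {m0, m1, m2, m3, m6}
m4 ∉ Sat(A[crit U E[(crit ∧ recv) U crit]]) = {m0, m1, m2, m3, m6}, so the formula does not hold at m4.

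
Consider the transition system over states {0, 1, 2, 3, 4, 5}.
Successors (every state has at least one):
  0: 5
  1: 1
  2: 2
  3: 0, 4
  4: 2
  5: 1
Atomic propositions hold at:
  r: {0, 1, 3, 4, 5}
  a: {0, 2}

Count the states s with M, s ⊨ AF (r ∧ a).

1

Sat(r ∧ a) = {0}
AF (r ∧ a): least fixpoint, start Z0 = {0}, add states with every successor in Z. Already a fixed point.
Sat(AF (r ∧ a)) = {0}
|Sat(AF (r ∧ a))| = |{0}| = 1.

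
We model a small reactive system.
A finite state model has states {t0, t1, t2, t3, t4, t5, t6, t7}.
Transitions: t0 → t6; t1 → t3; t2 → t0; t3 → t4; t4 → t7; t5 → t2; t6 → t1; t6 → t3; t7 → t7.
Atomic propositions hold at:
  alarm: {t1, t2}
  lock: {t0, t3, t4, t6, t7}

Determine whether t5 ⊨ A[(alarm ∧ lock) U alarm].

Sat(alarm ∧ lock) = ∅
A[(alarm ∧ lock) U alarm]: least fixpoint, start Z0 = Sat(alarm) = {t1, t2}, add states in Sat(alarm ∧ lock) with every successor in Z. Already a fixed point.
Sat(A[(alarm ∧ lock) U alarm]) = {t1, t2}
t5 ∉ Sat(A[(alarm ∧ lock) U alarm]) = {t1, t2}, so the formula does not hold at t5.

No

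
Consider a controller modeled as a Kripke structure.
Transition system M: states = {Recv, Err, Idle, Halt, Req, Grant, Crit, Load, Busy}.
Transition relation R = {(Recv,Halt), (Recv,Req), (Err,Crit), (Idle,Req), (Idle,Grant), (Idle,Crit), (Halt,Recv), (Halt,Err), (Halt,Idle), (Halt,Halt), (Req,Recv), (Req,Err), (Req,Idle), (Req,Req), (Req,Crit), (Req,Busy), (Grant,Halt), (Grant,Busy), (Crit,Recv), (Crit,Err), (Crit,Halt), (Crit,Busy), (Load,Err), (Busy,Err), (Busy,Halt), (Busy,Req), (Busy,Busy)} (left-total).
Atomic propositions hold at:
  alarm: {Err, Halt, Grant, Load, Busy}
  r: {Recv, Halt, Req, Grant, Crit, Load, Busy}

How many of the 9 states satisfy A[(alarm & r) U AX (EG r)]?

Sat(alarm & r) = {Halt, Grant, Load, Busy}
EG r: greatest fixpoint, start Z0 = {Recv, Halt, Req, Grant, Crit, Load, Busy}, keep only states in Sat with some successor in Z. Z1 = {Recv, Halt, Req, Grant, Crit, Busy}; fixed.
Sat(EG r) = {Recv, Halt, Req, Grant, Crit, Busy}
Sat(AX (EG r)) = {s : every successor in {Recv, Halt, Req, Grant, Crit, Busy}} = {Recv, Err, Idle, Grant}
A[(alarm & r) U AX (EG r)]: least fixpoint, start Z0 = Sat(AX (EG r)) = {Recv, Err, Idle, Grant}, add states in Sat(alarm & r) with every successor in Z. Z1 = {Recv, Err, Idle, Grant, Load}; fixed.
Sat(A[(alarm & r) U AX (EG r)]) = {Recv, Err, Idle, Grant, Load}
|Sat(A[(alarm & r) U AX (EG r)])| = |{Recv, Err, Idle, Grant, Load}| = 5.

5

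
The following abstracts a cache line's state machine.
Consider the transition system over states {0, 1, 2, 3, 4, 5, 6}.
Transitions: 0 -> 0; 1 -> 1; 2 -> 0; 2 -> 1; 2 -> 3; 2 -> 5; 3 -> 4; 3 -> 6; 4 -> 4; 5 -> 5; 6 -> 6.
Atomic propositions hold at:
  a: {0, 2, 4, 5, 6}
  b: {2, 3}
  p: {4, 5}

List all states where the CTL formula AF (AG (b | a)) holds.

Sat(b | a) = {0, 2, 3, 4, 5, 6}
AG (b | a): greatest fixpoint, start Z0 = {0, 2, 3, 4, 5, 6}, keep only states in Sat with every successor in Z. Z1 = {0, 3, 4, 5, 6}; fixed.
Sat(AG (b | a)) = {0, 3, 4, 5, 6}
AF (AG (b | a)): least fixpoint, start Z0 = {0, 3, 4, 5, 6}, add states with every successor in Z. Already a fixed point.
Sat(AF (AG (b | a))) = {0, 3, 4, 5, 6}

{0, 3, 4, 5, 6}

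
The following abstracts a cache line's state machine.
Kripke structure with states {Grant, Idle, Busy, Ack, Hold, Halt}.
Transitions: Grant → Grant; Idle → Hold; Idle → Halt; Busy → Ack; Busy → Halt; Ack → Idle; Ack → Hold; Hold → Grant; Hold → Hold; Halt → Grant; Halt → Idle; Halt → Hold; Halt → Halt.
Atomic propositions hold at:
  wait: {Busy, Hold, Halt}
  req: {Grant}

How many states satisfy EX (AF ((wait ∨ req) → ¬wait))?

5

Sat(wait ∨ req) = {Grant, Busy, Hold, Halt}
Sat(¬wait) = {Grant, Idle, Ack}
Sat((wait ∨ req) → ¬wait) = {Grant, Idle, Ack}
AF ((wait ∨ req) → ¬wait): least fixpoint, start Z0 = {Grant, Idle, Ack}, add states with every successor in Z. Already a fixed point.
Sat(AF ((wait ∨ req) → ¬wait)) = {Grant, Idle, Ack}
Sat(EX (AF ((wait ∨ req) → ¬wait))) = {s : some successor in {Grant, Idle, Ack}} = {Grant, Busy, Ack, Hold, Halt}
|Sat(EX (AF ((wait ∨ req) → ¬wait)))| = |{Grant, Busy, Ack, Hold, Halt}| = 5.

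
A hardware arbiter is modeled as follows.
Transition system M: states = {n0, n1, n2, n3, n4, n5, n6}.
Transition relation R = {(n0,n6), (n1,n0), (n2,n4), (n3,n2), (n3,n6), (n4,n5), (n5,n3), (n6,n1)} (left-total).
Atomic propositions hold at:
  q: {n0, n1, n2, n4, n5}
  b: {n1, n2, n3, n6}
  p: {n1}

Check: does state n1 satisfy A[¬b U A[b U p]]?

Sat(¬b) = {n0, n4, n5}
A[b U p]: least fixpoint, start Z0 = Sat(p) = {n1}, add states in Sat(b) with every successor in Z. Z1 = {n1, n6}; fixed.
Sat(A[b U p]) = {n1, n6}
A[¬b U A[b U p]]: least fixpoint, start Z0 = Sat(A[b U p]) = {n1, n6}, add states in Sat(¬b) with every successor in Z. Z1 = {n0, n1, n6}; fixed.
Sat(A[¬b U A[b U p]]) = {n0, n1, n6}
n1 ∈ Sat(A[¬b U A[b U p]]) = {n0, n1, n6}, so the formula holds at n1.

Yes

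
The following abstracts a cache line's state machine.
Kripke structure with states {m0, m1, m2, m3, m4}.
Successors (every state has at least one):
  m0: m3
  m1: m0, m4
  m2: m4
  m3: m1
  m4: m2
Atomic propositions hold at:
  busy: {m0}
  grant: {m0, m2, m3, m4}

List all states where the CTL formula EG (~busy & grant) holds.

{m2, m4}

Sat(~busy) = {m1, m2, m3, m4}
Sat(~busy & grant) = {m2, m3, m4}
EG (~busy & grant): greatest fixpoint, start Z0 = {m2, m3, m4}, keep only states in Sat with some successor in Z. Z1 = {m2, m4}; fixed.
Sat(EG (~busy & grant)) = {m2, m4}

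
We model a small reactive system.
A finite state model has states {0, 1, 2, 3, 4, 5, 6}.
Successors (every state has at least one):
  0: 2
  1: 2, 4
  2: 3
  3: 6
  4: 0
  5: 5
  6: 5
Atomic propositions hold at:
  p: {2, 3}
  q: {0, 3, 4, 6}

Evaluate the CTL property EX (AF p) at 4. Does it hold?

Yes

AF p: least fixpoint, start Z0 = {2, 3}, add states with every successor in Z. Z1 = {0, 2, 3}; Z2 = {0, 2, 3, 4}; Z3 = {0, 1, 2, 3, 4}; fixed.
Sat(AF p) = {0, 1, 2, 3, 4}
Sat(EX (AF p)) = {s : some successor in {0, 1, 2, 3, 4}} = {0, 1, 2, 4}
4 ∈ Sat(EX (AF p)) = {0, 1, 2, 4}, so the formula holds at 4.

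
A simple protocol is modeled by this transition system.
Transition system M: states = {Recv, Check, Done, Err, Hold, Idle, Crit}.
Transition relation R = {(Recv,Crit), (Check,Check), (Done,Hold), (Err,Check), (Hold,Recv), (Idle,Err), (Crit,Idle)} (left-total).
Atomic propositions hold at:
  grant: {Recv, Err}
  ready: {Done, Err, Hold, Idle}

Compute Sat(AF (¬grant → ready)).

Sat(¬grant) = {Check, Done, Hold, Idle, Crit}
Sat(¬grant → ready) = {Recv, Done, Err, Hold, Idle}
AF (¬grant → ready): least fixpoint, start Z0 = {Recv, Done, Err, Hold, Idle}, add states with every successor in Z. Z1 = {Recv, Done, Err, Hold, Idle, Crit}; fixed.
Sat(AF (¬grant → ready)) = {Recv, Done, Err, Hold, Idle, Crit}

{Recv, Done, Err, Hold, Idle, Crit}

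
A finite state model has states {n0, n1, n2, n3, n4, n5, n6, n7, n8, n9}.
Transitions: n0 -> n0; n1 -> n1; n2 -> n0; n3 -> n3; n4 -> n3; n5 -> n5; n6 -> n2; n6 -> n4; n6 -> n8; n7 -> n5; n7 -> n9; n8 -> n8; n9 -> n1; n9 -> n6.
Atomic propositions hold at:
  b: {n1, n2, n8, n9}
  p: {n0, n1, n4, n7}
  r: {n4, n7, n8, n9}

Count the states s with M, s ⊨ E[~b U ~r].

Sat(~b) = {n0, n3, n4, n5, n6, n7}
Sat(~r) = {n0, n1, n2, n3, n5, n6}
E[~b U ~r]: least fixpoint, start Z0 = Sat(~r) = {n0, n1, n2, n3, n5, n6}, add states in Sat(~b) with some successor in Z. Z1 = {n0, n1, n2, n3, n4, n5, n6, n7}; fixed.
Sat(E[~b U ~r]) = {n0, n1, n2, n3, n4, n5, n6, n7}
|Sat(E[~b U ~r])| = |{n0, n1, n2, n3, n4, n5, n6, n7}| = 8.

8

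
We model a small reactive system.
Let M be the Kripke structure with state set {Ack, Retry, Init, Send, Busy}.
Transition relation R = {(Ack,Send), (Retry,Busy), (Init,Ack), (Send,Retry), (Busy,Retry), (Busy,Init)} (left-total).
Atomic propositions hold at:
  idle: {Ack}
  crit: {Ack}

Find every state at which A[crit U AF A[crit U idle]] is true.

{Ack, Init}

A[crit U idle]: least fixpoint, start Z0 = Sat(idle) = {Ack}, add states in Sat(crit) with every successor in Z. Already a fixed point.
Sat(A[crit U idle]) = {Ack}
AF A[crit U idle]: least fixpoint, start Z0 = {Ack}, add states with every successor in Z. Z1 = {Ack, Init}; fixed.
Sat(AF A[crit U idle]) = {Ack, Init}
A[crit U AF A[crit U idle]]: least fixpoint, start Z0 = Sat(AF A[crit U idle]) = {Ack, Init}, add states in Sat(crit) with every successor in Z. Already a fixed point.
Sat(A[crit U AF A[crit U idle]]) = {Ack, Init}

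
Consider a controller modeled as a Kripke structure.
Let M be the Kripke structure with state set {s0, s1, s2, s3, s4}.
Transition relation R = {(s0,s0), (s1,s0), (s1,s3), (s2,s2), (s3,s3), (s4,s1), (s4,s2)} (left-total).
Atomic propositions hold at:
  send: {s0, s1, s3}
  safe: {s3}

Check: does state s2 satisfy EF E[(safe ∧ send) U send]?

Sat(safe ∧ send) = {s3}
E[(safe ∧ send) U send]: least fixpoint, start Z0 = Sat(send) = {s0, s1, s3}, add states in Sat(safe ∧ send) with some successor in Z. Already a fixed point.
Sat(E[(safe ∧ send) U send]) = {s0, s1, s3}
EF E[(safe ∧ send) U send]: least fixpoint, start Z0 = {s0, s1, s3}, add states with some successor in Z. Z1 = {s0, s1, s3, s4}; fixed.
Sat(EF E[(safe ∧ send) U send]) = {s0, s1, s3, s4}
s2 ∉ Sat(EF E[(safe ∧ send) U send]) = {s0, s1, s3, s4}, so the formula does not hold at s2.

No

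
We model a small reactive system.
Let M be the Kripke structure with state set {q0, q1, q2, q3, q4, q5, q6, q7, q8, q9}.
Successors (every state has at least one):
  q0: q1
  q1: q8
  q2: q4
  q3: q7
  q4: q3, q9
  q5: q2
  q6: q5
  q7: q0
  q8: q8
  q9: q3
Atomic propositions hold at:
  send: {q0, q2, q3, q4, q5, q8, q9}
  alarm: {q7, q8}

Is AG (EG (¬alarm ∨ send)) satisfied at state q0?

Yes

Sat(¬alarm) = {q0, q1, q2, q3, q4, q5, q6, q9}
Sat(¬alarm ∨ send) = {q0, q1, q2, q3, q4, q5, q6, q8, q9}
EG (¬alarm ∨ send): greatest fixpoint, start Z0 = {q0, q1, q2, q3, q4, q5, q6, q8, q9}, keep only states in Sat with some successor in Z. Z1 = {q0, q1, q2, q4, q5, q6, q8, q9}; Z2 = {q0, q1, q2, q4, q5, q6, q8}; Z3 = {q0, q1, q2, q5, q6, q8}; Z4 = {q0, q1, q5, q6, q8}; Z5 = {q0, q1, q6, q8}; Z6 = {q0, q1, q8}; fixed.
Sat(EG (¬alarm ∨ send)) = {q0, q1, q8}
AG (EG (¬alarm ∨ send)): greatest fixpoint, start Z0 = {q0, q1, q8}, keep only states in Sat with every successor in Z. Already a fixed point.
Sat(AG (EG (¬alarm ∨ send))) = {q0, q1, q8}
q0 ∈ Sat(AG (EG (¬alarm ∨ send))) = {q0, q1, q8}, so the formula holds at q0.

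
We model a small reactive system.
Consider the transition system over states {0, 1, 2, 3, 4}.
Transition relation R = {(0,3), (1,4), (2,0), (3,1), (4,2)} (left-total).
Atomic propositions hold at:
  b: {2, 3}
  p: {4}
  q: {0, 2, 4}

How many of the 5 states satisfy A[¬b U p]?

Sat(¬b) = {0, 1, 4}
A[¬b U p]: least fixpoint, start Z0 = Sat(p) = {4}, add states in Sat(¬b) with every successor in Z. Z1 = {1, 4}; fixed.
Sat(A[¬b U p]) = {1, 4}
|Sat(A[¬b U p])| = |{1, 4}| = 2.

2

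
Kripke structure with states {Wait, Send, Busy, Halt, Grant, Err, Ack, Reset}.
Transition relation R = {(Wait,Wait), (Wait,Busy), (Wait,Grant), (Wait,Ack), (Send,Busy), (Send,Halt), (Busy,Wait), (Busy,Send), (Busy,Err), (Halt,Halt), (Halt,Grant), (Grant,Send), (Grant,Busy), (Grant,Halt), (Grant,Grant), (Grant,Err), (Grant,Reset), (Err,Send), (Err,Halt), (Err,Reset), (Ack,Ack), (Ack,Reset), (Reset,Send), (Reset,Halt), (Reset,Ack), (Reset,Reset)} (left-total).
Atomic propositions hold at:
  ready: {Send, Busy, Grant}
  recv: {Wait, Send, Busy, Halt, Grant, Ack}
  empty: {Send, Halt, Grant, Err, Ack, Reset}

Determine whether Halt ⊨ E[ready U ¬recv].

Sat(¬recv) = {Err, Reset}
E[ready U ¬recv]: least fixpoint, start Z0 = Sat(¬recv) = {Err, Reset}, add states in Sat(ready) with some successor in Z. Z1 = {Busy, Grant, Err, Reset}; Z2 = {Send, Busy, Grant, Err, Reset}; fixed.
Sat(E[ready U ¬recv]) = {Send, Busy, Grant, Err, Reset}
Halt ∉ Sat(E[ready U ¬recv]) = {Send, Busy, Grant, Err, Reset}, so the formula does not hold at Halt.

No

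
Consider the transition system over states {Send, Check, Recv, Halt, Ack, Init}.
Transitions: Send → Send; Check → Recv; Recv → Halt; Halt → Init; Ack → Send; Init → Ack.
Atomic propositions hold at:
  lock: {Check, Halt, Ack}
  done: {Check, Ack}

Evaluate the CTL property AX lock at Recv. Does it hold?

Sat(AX lock) = {s : every successor in {Check, Halt, Ack}} = {Recv, Init}
Recv ∈ Sat(AX lock) = {Recv, Init}, so the formula holds at Recv.

Yes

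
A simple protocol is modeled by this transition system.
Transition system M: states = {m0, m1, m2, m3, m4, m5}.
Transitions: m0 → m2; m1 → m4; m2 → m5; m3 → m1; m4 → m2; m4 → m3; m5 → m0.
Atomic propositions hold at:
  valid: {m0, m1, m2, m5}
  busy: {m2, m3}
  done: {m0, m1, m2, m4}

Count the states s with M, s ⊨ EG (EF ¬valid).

Sat(¬valid) = {m3, m4}
EF ¬valid: least fixpoint, start Z0 = {m3, m4}, add states with some successor in Z. Z1 = {m1, m3, m4}; fixed.
Sat(EF ¬valid) = {m1, m3, m4}
EG (EF ¬valid): greatest fixpoint, start Z0 = {m1, m3, m4}, keep only states in Sat with some successor in Z. Already a fixed point.
Sat(EG (EF ¬valid)) = {m1, m3, m4}
|Sat(EG (EF ¬valid))| = |{m1, m3, m4}| = 3.

3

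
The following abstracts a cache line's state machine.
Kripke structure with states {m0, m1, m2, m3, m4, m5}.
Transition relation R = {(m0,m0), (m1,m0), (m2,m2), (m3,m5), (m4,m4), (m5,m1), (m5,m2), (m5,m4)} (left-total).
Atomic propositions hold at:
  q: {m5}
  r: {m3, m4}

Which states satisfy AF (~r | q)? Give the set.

Sat(~r) = {m0, m1, m2, m5}
Sat(~r | q) = {m0, m1, m2, m5}
AF (~r | q): least fixpoint, start Z0 = {m0, m1, m2, m5}, add states with every successor in Z. Z1 = {m0, m1, m2, m3, m5}; fixed.
Sat(AF (~r | q)) = {m0, m1, m2, m3, m5}

{m0, m1, m2, m3, m5}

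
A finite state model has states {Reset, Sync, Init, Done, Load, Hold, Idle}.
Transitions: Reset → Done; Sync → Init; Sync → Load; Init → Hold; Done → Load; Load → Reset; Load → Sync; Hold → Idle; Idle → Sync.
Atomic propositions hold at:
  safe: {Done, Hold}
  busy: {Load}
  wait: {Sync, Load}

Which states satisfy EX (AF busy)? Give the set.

{Reset, Sync, Done, Load}

AF busy: least fixpoint, start Z0 = {Load}, add states with every successor in Z. Z1 = {Done, Load}; Z2 = {Reset, Done, Load}; fixed.
Sat(AF busy) = {Reset, Done, Load}
Sat(EX (AF busy)) = {s : some successor in {Reset, Done, Load}} = {Reset, Sync, Done, Load}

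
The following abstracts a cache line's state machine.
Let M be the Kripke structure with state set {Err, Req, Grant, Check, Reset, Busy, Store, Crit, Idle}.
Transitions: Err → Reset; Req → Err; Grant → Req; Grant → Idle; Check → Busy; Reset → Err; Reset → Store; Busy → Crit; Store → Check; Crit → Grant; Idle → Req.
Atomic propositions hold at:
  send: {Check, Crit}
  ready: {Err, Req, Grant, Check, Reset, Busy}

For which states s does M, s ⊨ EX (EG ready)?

EG ready: greatest fixpoint, start Z0 = {Err, Req, Grant, Check, Reset, Busy}, keep only states in Sat with some successor in Z. Z1 = {Err, Req, Grant, Check, Reset}; Z2 = {Err, Req, Grant, Reset}; fixed.
Sat(EG ready) = {Err, Req, Grant, Reset}
Sat(EX (EG ready)) = {s : some successor in {Err, Req, Grant, Reset}} = {Err, Req, Grant, Reset, Crit, Idle}

{Err, Req, Grant, Reset, Crit, Idle}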